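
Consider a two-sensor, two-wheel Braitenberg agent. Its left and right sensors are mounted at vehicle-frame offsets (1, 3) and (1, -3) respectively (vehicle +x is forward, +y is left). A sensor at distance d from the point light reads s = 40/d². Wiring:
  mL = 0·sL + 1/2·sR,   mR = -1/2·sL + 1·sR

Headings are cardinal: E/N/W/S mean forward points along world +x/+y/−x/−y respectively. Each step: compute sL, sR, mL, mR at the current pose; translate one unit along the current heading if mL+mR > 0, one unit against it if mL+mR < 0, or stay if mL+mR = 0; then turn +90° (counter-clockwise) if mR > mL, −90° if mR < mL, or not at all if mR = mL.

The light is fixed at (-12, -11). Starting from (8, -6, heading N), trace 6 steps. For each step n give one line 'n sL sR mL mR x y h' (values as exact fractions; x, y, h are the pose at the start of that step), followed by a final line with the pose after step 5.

0 8/65 8/113 4/113 68/7345 8 -6 N
1 20/261 4/45 2/45 22/435 8 -5 E
2 40/373 8/125 4/125 484/46625 9 -5 N
3 5/73 2/25 1/25 167/3650 9 -4 E
4 8/85 40/689 20/689 644/58565 10 -4 N
5 4/65 20/277 10/277 746/18005 10 -3 E
final 11 -3 N

n=0: pose=(8,-6,N); sL=8/65, sR=8/113; mL=4/113, mR=68/7345; mL+mR=328/7345 → advance +1; mR−mL=-192/7345 → turn -1·90°
n=1: pose=(8,-5,E); sL=20/261, sR=4/45; mL=2/45, mR=22/435; mL+mR=124/1305 → advance +1; mR−mL=8/1305 → turn +1·90°
n=2: pose=(9,-5,N); sL=40/373, sR=8/125; mL=4/125, mR=484/46625; mL+mR=1976/46625 → advance +1; mR−mL=-1008/46625 → turn -1·90°
n=3: pose=(9,-4,E); sL=5/73, sR=2/25; mL=1/25, mR=167/3650; mL+mR=313/3650 → advance +1; mR−mL=21/3650 → turn +1·90°
n=4: pose=(10,-4,N); sL=8/85, sR=40/689; mL=20/689, mR=644/58565; mL+mR=2344/58565 → advance +1; mR−mL=-1056/58565 → turn -1·90°
n=5: pose=(10,-3,E); sL=4/65, sR=20/277; mL=10/277, mR=746/18005; mL+mR=1396/18005 → advance +1; mR−mL=96/18005 → turn +1·90°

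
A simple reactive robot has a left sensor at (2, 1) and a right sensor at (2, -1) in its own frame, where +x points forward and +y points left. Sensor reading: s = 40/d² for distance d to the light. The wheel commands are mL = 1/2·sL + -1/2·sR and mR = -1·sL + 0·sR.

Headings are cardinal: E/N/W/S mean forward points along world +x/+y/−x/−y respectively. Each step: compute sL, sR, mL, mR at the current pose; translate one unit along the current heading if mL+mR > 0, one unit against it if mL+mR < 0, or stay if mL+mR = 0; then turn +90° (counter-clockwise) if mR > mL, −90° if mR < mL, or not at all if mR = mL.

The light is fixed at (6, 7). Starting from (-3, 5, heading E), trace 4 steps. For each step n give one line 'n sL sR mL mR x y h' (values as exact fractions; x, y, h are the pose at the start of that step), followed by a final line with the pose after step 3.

0 4/5 20/29 8/145 -4/5 -3 5 E
1 40/97 40/137 800/13289 -40/97 -4 5 S
2 10/37 5/18 -5/1332 -10/37 -4 6 W
3 40/101 8/13 -144/1313 -40/101 -3 6 N
final -3 5 E

n=0: pose=(-3,5,E); sL=4/5, sR=20/29; mL=8/145, mR=-4/5; mL+mR=-108/145 → advance -1; mR−mL=-124/145 → turn -1·90°
n=1: pose=(-4,5,S); sL=40/97, sR=40/137; mL=800/13289, mR=-40/97; mL+mR=-4680/13289 → advance -1; mR−mL=-6280/13289 → turn -1·90°
n=2: pose=(-4,6,W); sL=10/37, sR=5/18; mL=-5/1332, mR=-10/37; mL+mR=-365/1332 → advance -1; mR−mL=-355/1332 → turn -1·90°
n=3: pose=(-3,6,N); sL=40/101, sR=8/13; mL=-144/1313, mR=-40/101; mL+mR=-664/1313 → advance -1; mR−mL=-376/1313 → turn -1·90°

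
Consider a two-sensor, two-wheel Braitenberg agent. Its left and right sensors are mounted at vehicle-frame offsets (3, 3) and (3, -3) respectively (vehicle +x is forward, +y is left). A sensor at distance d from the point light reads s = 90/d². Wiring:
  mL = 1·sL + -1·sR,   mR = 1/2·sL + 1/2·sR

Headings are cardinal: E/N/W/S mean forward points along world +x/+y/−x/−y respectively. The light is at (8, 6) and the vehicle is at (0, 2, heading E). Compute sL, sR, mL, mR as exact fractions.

45/13 45/37 1080/481 1125/481

left sensor world pos  = (3, 5); dL² = 26
right sensor world pos = (3, -1); dR² = 74
sL = 90/26 = 45/13
sR = 90/74 = 45/37
mL = 1·sL + -1·sR = 1080/481
mR = 1/2·sL + 1/2·sR = 1125/481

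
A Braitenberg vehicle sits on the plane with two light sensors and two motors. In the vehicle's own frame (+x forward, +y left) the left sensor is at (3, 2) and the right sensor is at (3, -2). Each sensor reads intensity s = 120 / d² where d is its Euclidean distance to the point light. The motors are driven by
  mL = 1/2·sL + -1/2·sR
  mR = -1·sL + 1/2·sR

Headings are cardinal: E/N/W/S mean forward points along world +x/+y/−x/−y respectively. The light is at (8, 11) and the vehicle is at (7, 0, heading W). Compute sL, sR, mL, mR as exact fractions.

24/37 120/97 -1056/3589 -108/3589

left sensor world pos  = (4, -2); dL² = 185
right sensor world pos = (4, 2); dR² = 97
sL = 120/185 = 24/37
sR = 120/97 = 120/97
mL = 1/2·sL + -1/2·sR = -1056/3589
mR = -1·sL + 1/2·sR = -108/3589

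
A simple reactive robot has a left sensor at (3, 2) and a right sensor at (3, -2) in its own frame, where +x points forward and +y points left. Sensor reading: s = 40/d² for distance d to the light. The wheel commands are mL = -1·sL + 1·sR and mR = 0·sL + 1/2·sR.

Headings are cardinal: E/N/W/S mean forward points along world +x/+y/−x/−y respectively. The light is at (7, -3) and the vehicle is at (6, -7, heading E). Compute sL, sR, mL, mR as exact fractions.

left sensor world pos  = (9, -5); dL² = 8
right sensor world pos = (9, -9); dR² = 40
sL = 40/8 = 5
sR = 40/40 = 1
mL = -1·sL + 1·sR = -4
mR = 0·sL + 1/2·sR = 1/2

5 1 -4 1/2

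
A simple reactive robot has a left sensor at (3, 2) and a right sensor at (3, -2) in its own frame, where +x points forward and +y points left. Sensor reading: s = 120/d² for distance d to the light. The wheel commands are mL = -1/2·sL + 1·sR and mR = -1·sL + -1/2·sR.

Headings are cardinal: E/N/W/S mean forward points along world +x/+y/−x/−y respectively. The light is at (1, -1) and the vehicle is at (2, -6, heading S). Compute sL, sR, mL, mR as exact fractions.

120/73 24/13 972/949 -2436/949

left sensor world pos  = (4, -9); dL² = 73
right sensor world pos = (0, -9); dR² = 65
sL = 120/73 = 120/73
sR = 120/65 = 24/13
mL = -1/2·sL + 1·sR = 972/949
mR = -1·sL + -1/2·sR = -2436/949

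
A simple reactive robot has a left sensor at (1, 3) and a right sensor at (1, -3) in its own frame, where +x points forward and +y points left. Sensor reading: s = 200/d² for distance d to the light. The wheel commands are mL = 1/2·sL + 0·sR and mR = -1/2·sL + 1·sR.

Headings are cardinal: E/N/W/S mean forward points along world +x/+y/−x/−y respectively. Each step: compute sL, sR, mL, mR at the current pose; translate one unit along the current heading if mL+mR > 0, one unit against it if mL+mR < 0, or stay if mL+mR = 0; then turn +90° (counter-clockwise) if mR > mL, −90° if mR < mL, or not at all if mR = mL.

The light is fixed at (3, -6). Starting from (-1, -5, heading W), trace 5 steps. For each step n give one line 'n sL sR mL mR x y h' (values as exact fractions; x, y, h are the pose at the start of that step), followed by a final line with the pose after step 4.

n=0: pose=(-1,-5,W); sL=200/29, sR=200/41; mL=100/29, mR=1700/1189; mL+mR=200/41 → advance +1; mR−mL=-2400/1189 → turn -1·90°
n=1: pose=(-2,-5,N); sL=50/17, sR=25; mL=25/17, mR=400/17; mL+mR=25 → advance +1; mR−mL=375/17 → turn +1·90°
n=2: pose=(-2,-4,W); sL=200/37, sR=200/61; mL=100/37, mR=1300/2257; mL+mR=200/61 → advance +1; mR−mL=-4800/2257 → turn -1·90°
n=3: pose=(-3,-4,N); sL=20/9, sR=100/9; mL=10/9, mR=10; mL+mR=100/9 → advance +1; mR−mL=80/9 → turn +1·90°
n=4: pose=(-3,-3,W); sL=200/49, sR=40/17; mL=100/49, mR=260/833; mL+mR=40/17 → advance +1; mR−mL=-1440/833 → turn -1·90°

0 200/29 200/41 100/29 1700/1189 -1 -5 W
1 50/17 25 25/17 400/17 -2 -5 N
2 200/37 200/61 100/37 1300/2257 -2 -4 W
3 20/9 100/9 10/9 10 -3 -4 N
4 200/49 40/17 100/49 260/833 -3 -3 W
final -4 -3 N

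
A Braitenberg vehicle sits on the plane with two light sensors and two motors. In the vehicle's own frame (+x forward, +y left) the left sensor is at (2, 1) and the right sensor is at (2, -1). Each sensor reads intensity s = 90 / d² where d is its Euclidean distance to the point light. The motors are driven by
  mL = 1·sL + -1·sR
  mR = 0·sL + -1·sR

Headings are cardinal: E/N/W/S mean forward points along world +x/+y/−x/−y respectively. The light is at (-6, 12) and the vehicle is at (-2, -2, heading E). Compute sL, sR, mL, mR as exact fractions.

left sensor world pos  = (0, -1); dL² = 205
right sensor world pos = (0, -3); dR² = 261
sL = 90/205 = 18/41
sR = 90/261 = 10/29
mL = 1·sL + -1·sR = 112/1189
mR = 0·sL + -1·sR = -10/29

18/41 10/29 112/1189 -10/29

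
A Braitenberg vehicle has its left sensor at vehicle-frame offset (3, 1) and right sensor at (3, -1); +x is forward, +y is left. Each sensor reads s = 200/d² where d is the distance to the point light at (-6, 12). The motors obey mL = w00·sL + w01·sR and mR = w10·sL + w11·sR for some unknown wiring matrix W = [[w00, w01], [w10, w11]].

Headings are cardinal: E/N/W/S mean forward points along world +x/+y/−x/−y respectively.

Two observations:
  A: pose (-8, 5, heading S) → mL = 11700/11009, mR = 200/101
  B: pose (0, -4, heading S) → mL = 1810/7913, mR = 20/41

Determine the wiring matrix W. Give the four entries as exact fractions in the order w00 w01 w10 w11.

1 -1/2 1 0

obs A: pose=(-8,5,S) → sL=200/101, sR=200/109, mL=11700/11009, mR=200/101
obs B: pose=(0,-4,S) → sL=20/41, sR=100/193, mL=1810/7913, mR=20/41
sensor matrix S = [[200/101, 200/109], [20/41, 100/193]]; det S = 11408000/87114217
solve [mL_A; mL_B] = S·[w00; w01] and [mR_A; mR_B] = S·[w10; w11]:
  w00 = 1, w01 = -1/2, w10 = 1, w11 = 0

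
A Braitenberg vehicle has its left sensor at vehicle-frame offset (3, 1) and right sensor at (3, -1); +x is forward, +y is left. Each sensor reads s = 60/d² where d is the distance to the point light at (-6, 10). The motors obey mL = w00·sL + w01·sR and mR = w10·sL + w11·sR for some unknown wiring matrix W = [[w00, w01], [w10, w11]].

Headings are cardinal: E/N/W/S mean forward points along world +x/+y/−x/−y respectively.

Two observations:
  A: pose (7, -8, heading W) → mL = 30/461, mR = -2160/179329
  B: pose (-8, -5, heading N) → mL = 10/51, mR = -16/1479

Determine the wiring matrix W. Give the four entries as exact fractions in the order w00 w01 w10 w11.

obs A: pose=(7,-8,W) → sL=60/461, sR=60/389, mL=30/461, mR=-2160/179329
obs B: pose=(-8,-5,N) → sL=20/51, sR=12/29, mL=10/51, mR=-16/1479
sensor matrix S = [[60/461, 60/389], [20/51, 12/29]]; det S = -586240/88409197
solve [mL_A; mL_B] = S·[w00; w01] and [mR_A; mR_B] = S·[w10; w11]:
  w00 = 1/2, w01 = 0, w10 = 1/2, w11 = -1/2

1/2 0 1/2 -1/2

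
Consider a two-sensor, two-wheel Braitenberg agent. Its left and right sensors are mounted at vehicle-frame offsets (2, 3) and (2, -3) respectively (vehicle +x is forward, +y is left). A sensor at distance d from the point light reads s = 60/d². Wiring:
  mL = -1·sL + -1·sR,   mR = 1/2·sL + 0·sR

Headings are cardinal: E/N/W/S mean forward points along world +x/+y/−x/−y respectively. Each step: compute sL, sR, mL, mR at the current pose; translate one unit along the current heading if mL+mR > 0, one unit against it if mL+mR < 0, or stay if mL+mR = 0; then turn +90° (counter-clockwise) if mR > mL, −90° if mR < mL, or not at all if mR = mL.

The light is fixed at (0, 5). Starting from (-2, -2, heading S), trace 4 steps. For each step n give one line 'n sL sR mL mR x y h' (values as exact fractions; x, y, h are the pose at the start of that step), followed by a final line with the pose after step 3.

0 30/41 30/53 -2820/2173 15/41 -2 -2 S
1 20/3 20/27 -200/27 10/3 -2 -1 E
2 15/13 15/4 -255/52 15/26 -3 -1 N
3 12/25 60/41 -1992/1025 6/25 -3 -2 W
final -2 -2 S

n=0: pose=(-2,-2,S); sL=30/41, sR=30/53; mL=-2820/2173, mR=15/41; mL+mR=-2025/2173 → advance -1; mR−mL=3615/2173 → turn +1·90°
n=1: pose=(-2,-1,E); sL=20/3, sR=20/27; mL=-200/27, mR=10/3; mL+mR=-110/27 → advance -1; mR−mL=290/27 → turn +1·90°
n=2: pose=(-3,-1,N); sL=15/13, sR=15/4; mL=-255/52, mR=15/26; mL+mR=-225/52 → advance -1; mR−mL=285/52 → turn +1·90°
n=3: pose=(-3,-2,W); sL=12/25, sR=60/41; mL=-1992/1025, mR=6/25; mL+mR=-1746/1025 → advance -1; mR−mL=2238/1025 → turn +1·90°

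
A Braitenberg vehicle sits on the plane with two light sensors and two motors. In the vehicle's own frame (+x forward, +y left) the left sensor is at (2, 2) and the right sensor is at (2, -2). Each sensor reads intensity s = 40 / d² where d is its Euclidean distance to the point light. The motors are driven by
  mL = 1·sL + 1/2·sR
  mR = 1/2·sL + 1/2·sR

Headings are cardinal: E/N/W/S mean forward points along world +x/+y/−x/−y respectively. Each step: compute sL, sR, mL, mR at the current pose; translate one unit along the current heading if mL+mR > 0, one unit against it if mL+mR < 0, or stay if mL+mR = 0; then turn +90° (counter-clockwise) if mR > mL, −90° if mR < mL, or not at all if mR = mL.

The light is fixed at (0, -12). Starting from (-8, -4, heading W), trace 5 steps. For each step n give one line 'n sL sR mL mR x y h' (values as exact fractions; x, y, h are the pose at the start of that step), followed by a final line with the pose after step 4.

0 5/17 1/5 67/170 21/85 -8 -4 W
1 40/221 40/149 10380/32929 7400/32929 -9 -4 N
2 4/17 20/49 366/833 268/833 -9 -3 E
3 8/17 40/149 1532/2533 936/2533 -8 -3 S
4 5/17 1/5 67/170 21/85 -8 -4 W
final -9 -4 N

n=0: pose=(-8,-4,W); sL=5/17, sR=1/5; mL=67/170, mR=21/85; mL+mR=109/170 → advance +1; mR−mL=-5/34 → turn -1·90°
n=1: pose=(-9,-4,N); sL=40/221, sR=40/149; mL=10380/32929, mR=7400/32929; mL+mR=17780/32929 → advance +1; mR−mL=-20/221 → turn -1·90°
n=2: pose=(-9,-3,E); sL=4/17, sR=20/49; mL=366/833, mR=268/833; mL+mR=634/833 → advance +1; mR−mL=-2/17 → turn -1·90°
n=3: pose=(-8,-3,S); sL=8/17, sR=40/149; mL=1532/2533, mR=936/2533; mL+mR=2468/2533 → advance +1; mR−mL=-4/17 → turn -1·90°
n=4: pose=(-8,-4,W); sL=5/17, sR=1/5; mL=67/170, mR=21/85; mL+mR=109/170 → advance +1; mR−mL=-5/34 → turn -1·90°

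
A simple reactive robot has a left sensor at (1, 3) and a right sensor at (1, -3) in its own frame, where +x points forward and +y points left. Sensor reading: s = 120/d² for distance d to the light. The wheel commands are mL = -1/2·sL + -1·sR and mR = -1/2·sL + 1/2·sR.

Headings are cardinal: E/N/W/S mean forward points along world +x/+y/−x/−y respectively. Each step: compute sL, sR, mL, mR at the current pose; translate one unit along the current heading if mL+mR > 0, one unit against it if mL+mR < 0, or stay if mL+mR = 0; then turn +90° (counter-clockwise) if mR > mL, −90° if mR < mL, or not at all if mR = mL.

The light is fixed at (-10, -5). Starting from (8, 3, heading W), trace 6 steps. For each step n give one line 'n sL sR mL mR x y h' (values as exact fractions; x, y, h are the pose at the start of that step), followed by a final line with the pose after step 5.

n=0: pose=(8,3,W); sL=60/157, sR=12/41; mL=-3114/6437, mR=-288/6437; mL+mR=-3402/6437 → advance -1; mR−mL=18/41 → turn +1·90°
n=1: pose=(9,3,S); sL=120/533, sR=24/61; mL=-16452/32513, mR=2736/32513; mL+mR=-13716/32513 → advance -1; mR−mL=36/61 → turn +1·90°
n=2: pose=(9,4,E); sL=15/68, sR=30/109; mL=-5715/14824, mR=405/14824; mL+mR=-2655/7412 → advance -1; mR−mL=45/109 → turn +1·90°
n=3: pose=(8,4,N); sL=24/65, sR=120/541; mL=-14292/35165, mR=-2592/35165; mL+mR=-16884/35165 → advance -1; mR−mL=180/541 → turn +1·90°
n=4: pose=(8,3,W); sL=60/157, sR=12/41; mL=-3114/6437, mR=-288/6437; mL+mR=-3402/6437 → advance -1; mR−mL=18/41 → turn +1·90°
n=5: pose=(9,3,S); sL=120/533, sR=24/61; mL=-16452/32513, mR=2736/32513; mL+mR=-13716/32513 → advance -1; mR−mL=36/61 → turn +1·90°

0 60/157 12/41 -3114/6437 -288/6437 8 3 W
1 120/533 24/61 -16452/32513 2736/32513 9 3 S
2 15/68 30/109 -5715/14824 405/14824 9 4 E
3 24/65 120/541 -14292/35165 -2592/35165 8 4 N
4 60/157 12/41 -3114/6437 -288/6437 8 3 W
5 120/533 24/61 -16452/32513 2736/32513 9 3 S
final 9 4 E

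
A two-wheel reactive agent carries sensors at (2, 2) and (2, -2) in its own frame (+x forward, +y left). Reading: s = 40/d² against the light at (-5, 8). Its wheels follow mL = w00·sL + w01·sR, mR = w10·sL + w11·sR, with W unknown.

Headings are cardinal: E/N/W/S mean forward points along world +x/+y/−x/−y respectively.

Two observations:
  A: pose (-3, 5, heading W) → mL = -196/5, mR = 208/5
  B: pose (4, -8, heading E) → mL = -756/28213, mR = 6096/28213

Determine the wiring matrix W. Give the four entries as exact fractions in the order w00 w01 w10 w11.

obs A: pose=(-3,5,W) → sL=8/5, sR=40, mL=-196/5, mR=208/5
obs B: pose=(4,-8,E) → sL=40/317, sR=8/89, mL=-756/28213, mR=6096/28213
sensor matrix S = [[8/5, 40], [40/317, 8/89]]; det S = -691712/141065
solve [mL_A; mL_B] = S·[w00; w01] and [mR_A; mR_B] = S·[w10; w11]:
  w00 = 1/2, w01 = -1, w10 = 1, w11 = 1

1/2 -1 1 1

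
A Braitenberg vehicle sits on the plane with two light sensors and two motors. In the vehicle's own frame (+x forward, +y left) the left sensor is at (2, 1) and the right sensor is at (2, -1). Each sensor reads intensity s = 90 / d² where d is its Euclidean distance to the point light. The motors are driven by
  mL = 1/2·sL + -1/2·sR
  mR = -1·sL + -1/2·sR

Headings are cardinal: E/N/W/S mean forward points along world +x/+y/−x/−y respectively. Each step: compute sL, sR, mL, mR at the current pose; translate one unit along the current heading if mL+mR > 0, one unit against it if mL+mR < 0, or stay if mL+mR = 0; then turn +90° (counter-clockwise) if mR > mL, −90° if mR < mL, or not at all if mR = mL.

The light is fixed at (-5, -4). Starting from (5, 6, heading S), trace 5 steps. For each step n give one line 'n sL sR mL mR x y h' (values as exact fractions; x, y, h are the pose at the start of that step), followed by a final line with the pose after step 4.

n=0: pose=(5,6,S); sL=18/37, sR=18/29; mL=-72/1073, mR=-855/1073; mL+mR=-927/1073 → advance -1; mR−mL=-27/37 → turn -1·90°
n=1: pose=(5,7,W); sL=45/82, sR=45/104; mL=495/8528, mR=-6525/8528; mL+mR=-3015/4264 → advance -1; mR−mL=-135/164 → turn -1·90°
n=2: pose=(6,7,N); sL=90/269, sR=90/313; mL=1980/84197, mR=-40275/84197; mL+mR=-38295/84197 → advance -1; mR−mL=-135/269 → turn -1·90°
n=3: pose=(6,6,E); sL=9/29, sR=9/25; mL=-18/725, mR=-711/1450; mL+mR=-747/1450 → advance -1; mR−mL=-27/58 → turn -1·90°
n=4: pose=(5,6,S); sL=18/37, sR=18/29; mL=-72/1073, mR=-855/1073; mL+mR=-927/1073 → advance -1; mR−mL=-27/37 → turn -1·90°

0 18/37 18/29 -72/1073 -855/1073 5 6 S
1 45/82 45/104 495/8528 -6525/8528 5 7 W
2 90/269 90/313 1980/84197 -40275/84197 6 7 N
3 9/29 9/25 -18/725 -711/1450 6 6 E
4 18/37 18/29 -72/1073 -855/1073 5 6 S
final 5 7 W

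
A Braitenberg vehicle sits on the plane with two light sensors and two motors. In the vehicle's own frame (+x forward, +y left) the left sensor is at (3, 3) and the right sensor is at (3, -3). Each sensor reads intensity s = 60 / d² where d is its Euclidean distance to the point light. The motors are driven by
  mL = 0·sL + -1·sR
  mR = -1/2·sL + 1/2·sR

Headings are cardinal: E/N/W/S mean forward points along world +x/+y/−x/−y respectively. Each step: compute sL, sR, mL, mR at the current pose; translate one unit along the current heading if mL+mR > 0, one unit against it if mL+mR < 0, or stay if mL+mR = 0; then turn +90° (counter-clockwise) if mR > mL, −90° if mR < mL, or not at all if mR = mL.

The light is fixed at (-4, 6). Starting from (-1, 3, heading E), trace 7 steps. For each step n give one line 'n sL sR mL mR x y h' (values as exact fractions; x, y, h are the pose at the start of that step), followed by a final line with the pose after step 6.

n=0: pose=(-1,3,E); sL=5/3, sR=5/6; mL=-5/6, mR=-5/12; mL+mR=-5/4 → advance -1; mR−mL=5/12 → turn +1·90°
n=1: pose=(-2,3,N); sL=60, sR=12/5; mL=-12/5, mR=-144/5; mL+mR=-156/5 → advance -1; mR−mL=-132/5 → turn -1·90°
n=2: pose=(-2,2,E); sL=30/13, sR=30/37; mL=-30/37, mR=-360/481; mL+mR=-750/481 → advance -1; mR−mL=30/481 → turn +1·90°
n=3: pose=(-3,2,N); sL=12, sR=60/17; mL=-60/17, mR=-72/17; mL+mR=-132/17 → advance -1; mR−mL=-12/17 → turn -1·90°
n=4: pose=(-3,1,E); sL=3, sR=3/4; mL=-3/4, mR=-9/8; mL+mR=-15/8 → advance -1; mR−mL=-3/8 → turn -1·90°
n=5: pose=(-4,1,S); sL=60/73, sR=60/73; mL=-60/73, mR=0; mL+mR=-60/73 → advance -1; mR−mL=60/73 → turn +1·90°
n=6: pose=(-4,2,E); sL=6, sR=30/29; mL=-30/29, mR=-72/29; mL+mR=-102/29 → advance -1; mR−mL=-42/29 → turn -1·90°

0 5/3 5/6 -5/6 -5/12 -1 3 E
1 60 12/5 -12/5 -144/5 -2 3 N
2 30/13 30/37 -30/37 -360/481 -2 2 E
3 12 60/17 -60/17 -72/17 -3 2 N
4 3 3/4 -3/4 -9/8 -3 1 E
5 60/73 60/73 -60/73 0 -4 1 S
6 6 30/29 -30/29 -72/29 -4 2 E
final -5 2 S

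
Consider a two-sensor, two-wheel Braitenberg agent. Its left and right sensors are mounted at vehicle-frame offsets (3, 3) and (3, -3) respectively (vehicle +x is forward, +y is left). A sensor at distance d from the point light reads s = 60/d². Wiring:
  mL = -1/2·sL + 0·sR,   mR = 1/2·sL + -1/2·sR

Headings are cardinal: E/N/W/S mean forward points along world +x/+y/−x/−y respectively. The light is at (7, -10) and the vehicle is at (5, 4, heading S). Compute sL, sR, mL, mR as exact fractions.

left sensor world pos  = (8, 1); dL² = 122
right sensor world pos = (2, 1); dR² = 146
sL = 60/122 = 30/61
sR = 60/146 = 30/73
mL = -1/2·sL + 0·sR = -15/61
mR = 1/2·sL + -1/2·sR = 180/4453

30/61 30/73 -15/61 180/4453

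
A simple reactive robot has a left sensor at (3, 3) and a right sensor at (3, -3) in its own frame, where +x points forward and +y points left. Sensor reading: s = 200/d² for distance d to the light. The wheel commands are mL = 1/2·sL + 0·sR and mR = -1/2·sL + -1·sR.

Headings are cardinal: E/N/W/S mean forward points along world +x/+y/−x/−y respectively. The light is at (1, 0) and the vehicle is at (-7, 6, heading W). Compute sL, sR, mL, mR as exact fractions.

20/13 100/101 10/13 -2310/1313

left sensor world pos  = (-10, 3); dL² = 130
right sensor world pos = (-10, 9); dR² = 202
sL = 200/130 = 20/13
sR = 200/202 = 100/101
mL = 1/2·sL + 0·sR = 10/13
mR = -1/2·sL + -1·sR = -2310/1313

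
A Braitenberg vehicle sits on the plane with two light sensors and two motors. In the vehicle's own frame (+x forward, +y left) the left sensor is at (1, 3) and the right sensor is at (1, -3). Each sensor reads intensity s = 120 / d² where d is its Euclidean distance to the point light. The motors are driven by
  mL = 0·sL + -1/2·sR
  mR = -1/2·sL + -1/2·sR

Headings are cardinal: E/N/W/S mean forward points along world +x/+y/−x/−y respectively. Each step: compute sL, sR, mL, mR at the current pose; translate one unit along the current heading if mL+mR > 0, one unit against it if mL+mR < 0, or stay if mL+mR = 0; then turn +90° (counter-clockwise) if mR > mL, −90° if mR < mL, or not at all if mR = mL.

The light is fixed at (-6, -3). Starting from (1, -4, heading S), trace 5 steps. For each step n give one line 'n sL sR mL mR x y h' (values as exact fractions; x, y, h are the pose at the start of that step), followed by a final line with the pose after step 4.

n=0: pose=(1,-4,S); sL=15/13, sR=6; mL=-3, mR=-93/26; mL+mR=-171/26 → advance -1; mR−mL=-15/26 → turn -1·90°
n=1: pose=(1,-3,W); sL=8/3, sR=8/3; mL=-4/3, mR=-8/3; mL+mR=-4 → advance -1; mR−mL=-4/3 → turn -1·90°
n=2: pose=(2,-3,N); sL=60/13, sR=60/61; mL=-30/61, mR=-2220/793; mL+mR=-2610/793 → advance -1; mR−mL=-30/13 → turn -1·90°
n=3: pose=(2,-4,E); sL=24/17, sR=120/97; mL=-60/97, mR=-2184/1649; mL+mR=-3204/1649 → advance -1; mR−mL=-12/17 → turn -1·90°
n=4: pose=(1,-4,S); sL=15/13, sR=6; mL=-3, mR=-93/26; mL+mR=-171/26 → advance -1; mR−mL=-15/26 → turn -1·90°

0 15/13 6 -3 -93/26 1 -4 S
1 8/3 8/3 -4/3 -8/3 1 -3 W
2 60/13 60/61 -30/61 -2220/793 2 -3 N
3 24/17 120/97 -60/97 -2184/1649 2 -4 E
4 15/13 6 -3 -93/26 1 -4 S
final 1 -3 W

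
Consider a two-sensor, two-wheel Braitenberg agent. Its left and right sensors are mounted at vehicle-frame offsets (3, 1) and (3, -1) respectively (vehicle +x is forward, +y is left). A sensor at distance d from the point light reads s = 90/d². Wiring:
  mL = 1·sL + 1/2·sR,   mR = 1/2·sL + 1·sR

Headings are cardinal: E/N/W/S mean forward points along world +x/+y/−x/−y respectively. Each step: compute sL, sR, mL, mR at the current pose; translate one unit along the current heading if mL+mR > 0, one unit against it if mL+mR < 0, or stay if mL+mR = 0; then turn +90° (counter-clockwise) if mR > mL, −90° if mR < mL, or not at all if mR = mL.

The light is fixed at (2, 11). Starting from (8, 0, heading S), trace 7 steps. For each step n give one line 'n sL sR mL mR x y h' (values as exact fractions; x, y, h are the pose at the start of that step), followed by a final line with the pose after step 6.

0 18/49 90/221 6183/10829 6399/10829 8 0 S
1 45/101 9/25 3159/5050 2943/5050 8 -1 E
2 90/289 10/29 4055/8381 4195/8381 9 -1 S
3 45/122 45/148 9405/18056 2205/4514 9 -2 E
4 90/337 18/61 8523/20557 8811/20557 10 -2 S
5 9/29 45/173 4419/10034 4167/10034 10 -3 E
6 90/389 90/353 49275/137317 50895/137317 11 -3 S
final 11 -4 E

n=0: pose=(8,0,S); sL=18/49, sR=90/221; mL=6183/10829, mR=6399/10829; mL+mR=12582/10829 → advance +1; mR−mL=216/10829 → turn +1·90°
n=1: pose=(8,-1,E); sL=45/101, sR=9/25; mL=3159/5050, mR=2943/5050; mL+mR=3051/2525 → advance +1; mR−mL=-108/2525 → turn -1·90°
n=2: pose=(9,-1,S); sL=90/289, sR=10/29; mL=4055/8381, mR=4195/8381; mL+mR=8250/8381 → advance +1; mR−mL=140/8381 → turn +1·90°
n=3: pose=(9,-2,E); sL=45/122, sR=45/148; mL=9405/18056, mR=2205/4514; mL+mR=18225/18056 → advance +1; mR−mL=-585/18056 → turn -1·90°
n=4: pose=(10,-2,S); sL=90/337, sR=18/61; mL=8523/20557, mR=8811/20557; mL+mR=17334/20557 → advance +1; mR−mL=288/20557 → turn +1·90°
n=5: pose=(10,-3,E); sL=9/29, sR=45/173; mL=4419/10034, mR=4167/10034; mL+mR=4293/5017 → advance +1; mR−mL=-126/5017 → turn -1·90°
n=6: pose=(11,-3,S); sL=90/389, sR=90/353; mL=49275/137317, mR=50895/137317; mL+mR=100170/137317 → advance +1; mR−mL=1620/137317 → turn +1·90°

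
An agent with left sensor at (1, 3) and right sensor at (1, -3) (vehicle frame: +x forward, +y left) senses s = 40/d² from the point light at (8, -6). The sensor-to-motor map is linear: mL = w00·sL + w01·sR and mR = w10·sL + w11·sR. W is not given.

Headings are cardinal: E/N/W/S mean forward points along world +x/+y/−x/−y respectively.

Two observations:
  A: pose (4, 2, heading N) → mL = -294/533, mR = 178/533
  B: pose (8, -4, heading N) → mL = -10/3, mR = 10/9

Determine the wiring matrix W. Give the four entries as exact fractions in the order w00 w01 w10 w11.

obs A: pose=(4,2,N) → sL=4/13, sR=20/41, mL=-294/533, mR=178/533
obs B: pose=(8,-4,N) → sL=20/9, sR=20/9, mL=-10/3, mR=10/9
sensor matrix S = [[4/13, 20/41], [20/9, 20/9]]; det S = -640/1599
solve [mL_A; mL_B] = S·[w00; w01] and [mR_A; mR_B] = S·[w10; w11]:
  w00 = -1, w01 = -1/2, w10 = -1/2, w11 = 1

-1 -1/2 -1/2 1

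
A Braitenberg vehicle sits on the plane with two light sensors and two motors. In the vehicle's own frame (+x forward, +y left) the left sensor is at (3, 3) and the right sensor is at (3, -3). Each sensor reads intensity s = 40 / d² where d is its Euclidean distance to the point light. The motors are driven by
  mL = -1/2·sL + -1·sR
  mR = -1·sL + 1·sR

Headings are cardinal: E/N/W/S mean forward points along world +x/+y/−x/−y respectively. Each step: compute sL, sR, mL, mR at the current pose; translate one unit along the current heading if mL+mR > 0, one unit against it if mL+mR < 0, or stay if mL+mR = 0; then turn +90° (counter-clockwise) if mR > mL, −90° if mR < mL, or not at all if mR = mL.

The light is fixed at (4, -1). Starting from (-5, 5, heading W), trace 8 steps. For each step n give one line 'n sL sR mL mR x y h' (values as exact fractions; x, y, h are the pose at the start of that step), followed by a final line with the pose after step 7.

n=0: pose=(-5,5,W); sL=40/153, sR=8/45; mL=-236/765, mR=-64/765; mL+mR=-20/51 → advance -1; mR−mL=172/765 → turn +1·90°
n=1: pose=(-4,5,S); sL=20/17, sR=4/13; mL=-198/221, mR=-192/221; mL+mR=-30/17 → advance -1; mR−mL=6/221 → turn +1·90°
n=2: pose=(-4,6,E); sL=8/25, sR=40/41; mL=-1164/1025, mR=672/1025; mL+mR=-12/25 → advance -1; mR−mL=1836/1025 → turn +1·90°
n=3: pose=(-5,6,N); sL=10/61, sR=5/17; mL=-390/1037, mR=135/1037; mL+mR=-15/61 → advance -1; mR−mL=525/1037 → turn +1·90°
n=4: pose=(-5,5,W); sL=40/153, sR=8/45; mL=-236/765, mR=-64/765; mL+mR=-20/51 → advance -1; mR−mL=172/765 → turn +1·90°
n=5: pose=(-4,5,S); sL=20/17, sR=4/13; mL=-198/221, mR=-192/221; mL+mR=-30/17 → advance -1; mR−mL=6/221 → turn +1·90°
n=6: pose=(-4,6,E); sL=8/25, sR=40/41; mL=-1164/1025, mR=672/1025; mL+mR=-12/25 → advance -1; mR−mL=1836/1025 → turn +1·90°
n=7: pose=(-5,6,N); sL=10/61, sR=5/17; mL=-390/1037, mR=135/1037; mL+mR=-15/61 → advance -1; mR−mL=525/1037 → turn +1·90°

0 40/153 8/45 -236/765 -64/765 -5 5 W
1 20/17 4/13 -198/221 -192/221 -4 5 S
2 8/25 40/41 -1164/1025 672/1025 -4 6 E
3 10/61 5/17 -390/1037 135/1037 -5 6 N
4 40/153 8/45 -236/765 -64/765 -5 5 W
5 20/17 4/13 -198/221 -192/221 -4 5 S
6 8/25 40/41 -1164/1025 672/1025 -4 6 E
7 10/61 5/17 -390/1037 135/1037 -5 6 N
final -5 5 W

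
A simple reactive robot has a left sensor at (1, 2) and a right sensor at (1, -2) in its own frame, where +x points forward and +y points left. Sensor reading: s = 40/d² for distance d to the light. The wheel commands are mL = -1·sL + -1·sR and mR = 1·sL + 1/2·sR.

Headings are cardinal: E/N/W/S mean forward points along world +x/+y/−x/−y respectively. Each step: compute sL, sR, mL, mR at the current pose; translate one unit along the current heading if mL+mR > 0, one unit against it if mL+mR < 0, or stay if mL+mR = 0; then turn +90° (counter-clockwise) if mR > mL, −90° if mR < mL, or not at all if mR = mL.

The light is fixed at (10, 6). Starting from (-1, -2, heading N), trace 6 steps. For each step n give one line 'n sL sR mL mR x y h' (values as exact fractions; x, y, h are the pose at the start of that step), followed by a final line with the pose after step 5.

0 20/109 4/13 -696/1417 478/1417 -1 -2 N
1 8/53 40/193 -3664/10229 2604/10229 -1 -3 W
2 10/41 10/61 -1020/2501 815/2501 0 -3 S
3 40/117 40/181 -11920/21177 9580/21177 0 -2 E
4 20/109 4/13 -696/1417 478/1417 -1 -2 N
5 8/53 40/193 -3664/10229 2604/10229 -1 -3 W
final 0 -3 S

n=0: pose=(-1,-2,N); sL=20/109, sR=4/13; mL=-696/1417, mR=478/1417; mL+mR=-2/13 → advance -1; mR−mL=1174/1417 → turn +1·90°
n=1: pose=(-1,-3,W); sL=8/53, sR=40/193; mL=-3664/10229, mR=2604/10229; mL+mR=-20/193 → advance -1; mR−mL=6268/10229 → turn +1·90°
n=2: pose=(0,-3,S); sL=10/41, sR=10/61; mL=-1020/2501, mR=815/2501; mL+mR=-5/61 → advance -1; mR−mL=1835/2501 → turn +1·90°
n=3: pose=(0,-2,E); sL=40/117, sR=40/181; mL=-11920/21177, mR=9580/21177; mL+mR=-20/181 → advance -1; mR−mL=21500/21177 → turn +1·90°
n=4: pose=(-1,-2,N); sL=20/109, sR=4/13; mL=-696/1417, mR=478/1417; mL+mR=-2/13 → advance -1; mR−mL=1174/1417 → turn +1·90°
n=5: pose=(-1,-3,W); sL=8/53, sR=40/193; mL=-3664/10229, mR=2604/10229; mL+mR=-20/193 → advance -1; mR−mL=6268/10229 → turn +1·90°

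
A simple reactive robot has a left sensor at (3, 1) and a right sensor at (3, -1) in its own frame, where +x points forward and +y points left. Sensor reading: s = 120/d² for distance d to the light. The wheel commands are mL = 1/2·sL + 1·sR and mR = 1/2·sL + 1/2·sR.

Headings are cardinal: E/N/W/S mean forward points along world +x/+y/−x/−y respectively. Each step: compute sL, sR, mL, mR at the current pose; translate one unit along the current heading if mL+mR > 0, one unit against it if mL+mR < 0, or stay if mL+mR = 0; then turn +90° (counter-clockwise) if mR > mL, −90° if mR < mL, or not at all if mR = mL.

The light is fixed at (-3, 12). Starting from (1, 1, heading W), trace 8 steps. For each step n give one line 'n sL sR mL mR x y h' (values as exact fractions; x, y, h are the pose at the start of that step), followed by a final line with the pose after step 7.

0 24/29 120/101 4692/2929 2952/2929 1 1 W
1 30/17 3/2 81/34 111/68 0 1 N
2 40/39 120/157 7820/6123 5480/6123 0 2 E
3 60/97 60/89 8490/8633 5580/8633 1 2 S
4 24/29 120/101 4692/2929 2952/2929 1 1 W
5 30/17 3/2 81/34 111/68 0 1 N
6 40/39 120/157 7820/6123 5480/6123 0 2 E
7 60/97 60/89 8490/8633 5580/8633 1 2 S
final 1 1 W

n=0: pose=(1,1,W); sL=24/29, sR=120/101; mL=4692/2929, mR=2952/2929; mL+mR=7644/2929 → advance +1; mR−mL=-60/101 → turn -1·90°
n=1: pose=(0,1,N); sL=30/17, sR=3/2; mL=81/34, mR=111/68; mL+mR=273/68 → advance +1; mR−mL=-3/4 → turn -1·90°
n=2: pose=(0,2,E); sL=40/39, sR=120/157; mL=7820/6123, mR=5480/6123; mL+mR=13300/6123 → advance +1; mR−mL=-60/157 → turn -1·90°
n=3: pose=(1,2,S); sL=60/97, sR=60/89; mL=8490/8633, mR=5580/8633; mL+mR=14070/8633 → advance +1; mR−mL=-30/89 → turn -1·90°
n=4: pose=(1,1,W); sL=24/29, sR=120/101; mL=4692/2929, mR=2952/2929; mL+mR=7644/2929 → advance +1; mR−mL=-60/101 → turn -1·90°
n=5: pose=(0,1,N); sL=30/17, sR=3/2; mL=81/34, mR=111/68; mL+mR=273/68 → advance +1; mR−mL=-3/4 → turn -1·90°
n=6: pose=(0,2,E); sL=40/39, sR=120/157; mL=7820/6123, mR=5480/6123; mL+mR=13300/6123 → advance +1; mR−mL=-60/157 → turn -1·90°
n=7: pose=(1,2,S); sL=60/97, sR=60/89; mL=8490/8633, mR=5580/8633; mL+mR=14070/8633 → advance +1; mR−mL=-30/89 → turn -1·90°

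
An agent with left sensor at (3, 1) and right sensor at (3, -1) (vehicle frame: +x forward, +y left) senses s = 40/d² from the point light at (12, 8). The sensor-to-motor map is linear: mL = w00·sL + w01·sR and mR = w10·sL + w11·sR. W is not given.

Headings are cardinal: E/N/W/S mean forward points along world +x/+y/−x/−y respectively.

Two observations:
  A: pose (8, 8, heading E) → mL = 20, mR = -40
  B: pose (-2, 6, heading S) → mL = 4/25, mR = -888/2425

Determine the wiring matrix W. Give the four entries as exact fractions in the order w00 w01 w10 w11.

obs A: pose=(8,8,E) → sL=20, sR=20, mL=20, mR=-40
obs B: pose=(-2,6,S) → sL=20/97, sR=4/25, mL=4/25, mR=-888/2425
sensor matrix S = [[20, 20], [20/97, 4/25]]; det S = -448/485
solve [mL_A; mL_B] = S·[w00; w01] and [mR_A; mR_B] = S·[w10; w11]:
  w00 = 0, w01 = 1, w10 = -1, w11 = -1

0 1 -1 -1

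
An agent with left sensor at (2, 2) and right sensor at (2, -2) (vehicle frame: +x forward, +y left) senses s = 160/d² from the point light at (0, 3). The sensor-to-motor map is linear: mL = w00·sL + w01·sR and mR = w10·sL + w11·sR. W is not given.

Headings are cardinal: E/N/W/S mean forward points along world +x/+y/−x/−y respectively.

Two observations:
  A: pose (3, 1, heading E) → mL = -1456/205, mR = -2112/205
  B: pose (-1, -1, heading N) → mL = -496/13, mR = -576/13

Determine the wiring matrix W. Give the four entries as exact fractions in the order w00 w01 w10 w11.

-1/2 -1 -1 -1

obs A: pose=(3,1,E) → sL=32/5, sR=160/41, mL=-1456/205, mR=-2112/205
obs B: pose=(-1,-1,N) → sL=160/13, sR=32, mL=-496/13, mR=-576/13
sensor matrix S = [[32/5, 160/41], [160/13, 32]]; det S = 417792/2665
solve [mL_A; mL_B] = S·[w00; w01] and [mR_A; mR_B] = S·[w10; w11]:
  w00 = -1/2, w01 = -1, w10 = -1, w11 = -1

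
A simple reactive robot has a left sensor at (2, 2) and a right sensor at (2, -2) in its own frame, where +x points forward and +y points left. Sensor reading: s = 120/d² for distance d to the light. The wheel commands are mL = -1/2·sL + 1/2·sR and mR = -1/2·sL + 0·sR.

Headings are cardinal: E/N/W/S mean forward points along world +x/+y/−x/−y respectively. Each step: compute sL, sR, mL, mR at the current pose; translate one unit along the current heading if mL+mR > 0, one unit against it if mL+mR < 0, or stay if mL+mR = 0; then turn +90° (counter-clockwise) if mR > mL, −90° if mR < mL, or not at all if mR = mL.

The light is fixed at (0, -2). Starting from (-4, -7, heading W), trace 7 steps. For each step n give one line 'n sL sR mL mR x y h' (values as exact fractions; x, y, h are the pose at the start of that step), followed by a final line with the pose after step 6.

0 24/17 8/3 32/51 -12/17 -4 -7 W
1 60/17 12 72/17 -30/17 -3 -7 N
2 24 120/37 -384/37 -12 -3 -6 E
3 3 5/3 -2/3 -3/2 -4 -6 S
4 120/61 120/37 1440/2257 -60/61 -4 -5 W
5 60/13 60 360/13 -30/13 -3 -5 N
6 120 120/17 -960/17 -60 -3 -4 E
final -4 -4 S

n=0: pose=(-4,-7,W); sL=24/17, sR=8/3; mL=32/51, mR=-12/17; mL+mR=-4/51 → advance -1; mR−mL=-4/3 → turn -1·90°
n=1: pose=(-3,-7,N); sL=60/17, sR=12; mL=72/17, mR=-30/17; mL+mR=42/17 → advance +1; mR−mL=-6 → turn -1·90°
n=2: pose=(-3,-6,E); sL=24, sR=120/37; mL=-384/37, mR=-12; mL+mR=-828/37 → advance -1; mR−mL=-60/37 → turn -1·90°
n=3: pose=(-4,-6,S); sL=3, sR=5/3; mL=-2/3, mR=-3/2; mL+mR=-13/6 → advance -1; mR−mL=-5/6 → turn -1·90°
n=4: pose=(-4,-5,W); sL=120/61, sR=120/37; mL=1440/2257, mR=-60/61; mL+mR=-780/2257 → advance -1; mR−mL=-60/37 → turn -1·90°
n=5: pose=(-3,-5,N); sL=60/13, sR=60; mL=360/13, mR=-30/13; mL+mR=330/13 → advance +1; mR−mL=-30 → turn -1·90°
n=6: pose=(-3,-4,E); sL=120, sR=120/17; mL=-960/17, mR=-60; mL+mR=-1980/17 → advance -1; mR−mL=-60/17 → turn -1·90°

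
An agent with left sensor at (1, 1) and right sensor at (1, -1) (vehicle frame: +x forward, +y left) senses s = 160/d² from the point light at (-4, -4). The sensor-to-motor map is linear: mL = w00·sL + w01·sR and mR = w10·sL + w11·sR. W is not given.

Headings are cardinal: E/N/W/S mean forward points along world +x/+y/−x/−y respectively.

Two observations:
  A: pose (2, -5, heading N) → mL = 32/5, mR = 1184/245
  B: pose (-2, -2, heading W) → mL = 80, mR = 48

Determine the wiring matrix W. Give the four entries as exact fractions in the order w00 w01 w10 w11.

obs A: pose=(2,-5,N) → sL=32/5, sR=160/49, mL=32/5, mR=1184/245
obs B: pose=(-2,-2,W) → sL=80, sR=16, mL=80, mR=48
sensor matrix S = [[32/5, 160/49], [80, 16]]; det S = -38912/245
solve [mL_A; mL_B] = S·[w00; w01] and [mR_A; mR_B] = S·[w10; w11]:
  w00 = 1, w01 = 0, w10 = 1/2, w11 = 1/2

1 0 1/2 1/2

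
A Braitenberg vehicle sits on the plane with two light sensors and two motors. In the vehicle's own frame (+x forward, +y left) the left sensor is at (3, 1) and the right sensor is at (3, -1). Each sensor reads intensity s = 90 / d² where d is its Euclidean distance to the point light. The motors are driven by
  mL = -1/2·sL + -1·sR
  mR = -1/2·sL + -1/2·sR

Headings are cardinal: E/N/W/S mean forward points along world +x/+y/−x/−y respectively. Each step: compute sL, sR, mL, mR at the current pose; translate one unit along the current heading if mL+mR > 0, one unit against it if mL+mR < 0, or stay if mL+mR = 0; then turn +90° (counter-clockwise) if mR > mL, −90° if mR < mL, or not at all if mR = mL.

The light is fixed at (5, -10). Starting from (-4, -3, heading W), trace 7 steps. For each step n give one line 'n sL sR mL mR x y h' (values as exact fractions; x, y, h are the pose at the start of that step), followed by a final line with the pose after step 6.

0 1/2 45/104 -71/104 -97/208 -4 -3 W
1 18/13 90/97 -2043/1261 -1458/1261 -3 -3 S
2 45/53 45/37 -6435/3922 -2025/1961 -3 -2 E
3 90/221 18/37 -5643/8177 -3654/8177 -4 -2 N
4 1/2 45/104 -71/104 -97/208 -4 -3 W
5 18/13 90/97 -2043/1261 -1458/1261 -3 -3 S
6 45/53 45/37 -6435/3922 -2025/1961 -3 -2 E
final -4 -2 N

n=0: pose=(-4,-3,W); sL=1/2, sR=45/104; mL=-71/104, mR=-97/208; mL+mR=-239/208 → advance -1; mR−mL=45/208 → turn +1·90°
n=1: pose=(-3,-3,S); sL=18/13, sR=90/97; mL=-2043/1261, mR=-1458/1261; mL+mR=-3501/1261 → advance -1; mR−mL=45/97 → turn +1·90°
n=2: pose=(-3,-2,E); sL=45/53, sR=45/37; mL=-6435/3922, mR=-2025/1961; mL+mR=-10485/3922 → advance -1; mR−mL=45/74 → turn +1·90°
n=3: pose=(-4,-2,N); sL=90/221, sR=18/37; mL=-5643/8177, mR=-3654/8177; mL+mR=-9297/8177 → advance -1; mR−mL=9/37 → turn +1·90°
n=4: pose=(-4,-3,W); sL=1/2, sR=45/104; mL=-71/104, mR=-97/208; mL+mR=-239/208 → advance -1; mR−mL=45/208 → turn +1·90°
n=5: pose=(-3,-3,S); sL=18/13, sR=90/97; mL=-2043/1261, mR=-1458/1261; mL+mR=-3501/1261 → advance -1; mR−mL=45/97 → turn +1·90°
n=6: pose=(-3,-2,E); sL=45/53, sR=45/37; mL=-6435/3922, mR=-2025/1961; mL+mR=-10485/3922 → advance -1; mR−mL=45/74 → turn +1·90°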